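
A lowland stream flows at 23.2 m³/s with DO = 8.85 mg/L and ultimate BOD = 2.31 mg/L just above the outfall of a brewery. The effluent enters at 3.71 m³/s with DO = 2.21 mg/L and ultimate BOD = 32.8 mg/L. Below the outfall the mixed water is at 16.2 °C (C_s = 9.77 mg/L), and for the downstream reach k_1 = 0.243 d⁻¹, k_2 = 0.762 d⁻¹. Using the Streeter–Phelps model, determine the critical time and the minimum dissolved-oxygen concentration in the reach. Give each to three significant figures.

t_c ≈ 0.428 d; minimum DO ≈ 7.90 mg/L

Mixed DO = (23.2×8.85 + 3.71×2.21)/(23.2+3.71) = 213.5/26.91 = 7.935 mg/L.
Mixed L₀ = (23.2×2.31 + 3.71×32.8)/(26.91) = 175.3/26.91 = 6.514 mg/L.
Initial deficit D₀ = C_s − DO₀ = 9.77 − 7.935 = 1.835 mg/L.
t_c = (1/0.5190) ln[(0.762/0.243)(1 − 1.835×0.5190/(0.243×6.514))] = 1.927 × ln(1.249) = 0.4277 d.
D_c = (0.243/0.762) × 6.514 × e^(−0.243×0.4277) = 0.3189 × 6.514 × 0.9013 = 1.872 mg/L.
Minimum DO = 9.77 − 1.872 = 7.898 mg/L.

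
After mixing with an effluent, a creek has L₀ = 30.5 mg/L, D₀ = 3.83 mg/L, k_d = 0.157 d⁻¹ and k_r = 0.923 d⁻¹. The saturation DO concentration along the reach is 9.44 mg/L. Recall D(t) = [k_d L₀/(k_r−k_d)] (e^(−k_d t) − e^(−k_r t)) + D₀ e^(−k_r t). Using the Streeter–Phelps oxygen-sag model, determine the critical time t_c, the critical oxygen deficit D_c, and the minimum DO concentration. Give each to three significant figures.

t_c ≈ 1.07 d; D_c ≈ 4.38 mg/L; min DO ≈ 5.06 mg/L

With k_r/k_d = 5.879 and 1 − D₀(k_r−k_d)/(k_d L₀) = 0.3873,
t_c = ln(5.879 × 0.3873) / (0.923 − 0.157) = ln(2.277) / 0.7660 = 0.8229/0.7660 = 1.074 d.
D_c = (k_d/k_r) L₀ e^(−k_d t_c) = (0.157/0.923) × 30.5 × e^(−0.157×1.074) = 0.1701 × 30.5 × 0.8448 = 4.383 mg/L.
Minimum DO = C_s − D_c = 9.44 − 4.383 = 5.057 mg/L.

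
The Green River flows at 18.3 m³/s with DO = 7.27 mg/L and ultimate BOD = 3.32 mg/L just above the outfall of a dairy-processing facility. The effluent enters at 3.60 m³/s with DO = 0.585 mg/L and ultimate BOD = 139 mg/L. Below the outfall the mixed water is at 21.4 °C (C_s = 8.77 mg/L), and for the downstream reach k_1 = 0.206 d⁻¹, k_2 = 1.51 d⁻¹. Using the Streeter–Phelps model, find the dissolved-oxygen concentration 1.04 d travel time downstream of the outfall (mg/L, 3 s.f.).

DO ≈ 5.80 mg/L

Mixed DO = (18.3×7.27 + 3.60×0.585)/(18.3+3.60) = 135.1/21.90 = 6.171 mg/L.
Mixed L₀ = (18.3×3.32 + 3.60×139)/(21.90) = 561.2/21.90 = 25.62 mg/L.
Initial deficit D₀ = C_s − DO₀ = 8.77 − 6.171 = 2.599 mg/L.
D(1.04) = [0.206×25.62/(1.51−0.206)](e^(−0.206×1.04) − e^(−1.51×1.04)) + 2.599 e^(−1.51×1.04)
= 4.048 × (0.8072 − 0.2080) + 2.599 × 0.2080 = 2.966 mg/L.
DO = 8.77 − 2.966 = 5.804 mg/L.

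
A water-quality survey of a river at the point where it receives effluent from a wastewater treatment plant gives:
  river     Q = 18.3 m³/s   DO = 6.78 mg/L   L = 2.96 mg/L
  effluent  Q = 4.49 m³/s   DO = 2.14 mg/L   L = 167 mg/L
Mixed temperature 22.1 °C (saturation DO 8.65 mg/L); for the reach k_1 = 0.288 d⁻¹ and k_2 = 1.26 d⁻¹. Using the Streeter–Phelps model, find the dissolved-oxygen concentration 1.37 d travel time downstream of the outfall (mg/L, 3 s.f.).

DO ≈ 2.97 mg/L

Mixed DO = (18.3×6.78 + 4.49×2.14)/(18.3+4.49) = 133.7/22.79 = 5.866 mg/L.
Mixed L₀ = (18.3×2.96 + 4.49×167)/(22.79) = 804.0/22.79 = 35.28 mg/L.
Initial deficit D₀ = C_s − DO₀ = 8.65 − 5.866 = 2.784 mg/L.
D(1.37) = [0.288×35.28/(1.26−0.288)](e^(−0.288×1.37) − e^(−1.26×1.37)) + 2.784 e^(−1.26×1.37)
= 10.45 × (0.6740 − 0.1780) + 2.784 × 0.1780 = 5.680 mg/L.
DO = 8.65 − 5.680 = 2.970 mg/L.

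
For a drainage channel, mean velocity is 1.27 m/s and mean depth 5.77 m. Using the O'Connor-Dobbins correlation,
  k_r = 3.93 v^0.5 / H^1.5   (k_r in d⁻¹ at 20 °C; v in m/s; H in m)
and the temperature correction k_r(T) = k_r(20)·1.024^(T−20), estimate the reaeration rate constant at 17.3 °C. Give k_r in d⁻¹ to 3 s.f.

k_r(20) = 3.93 × 1.27^0.5 / 5.77^1.5 = 3.93 × 1.127 / 13.86 = 0.3195 d⁻¹.
k_r(17.3) = 0.3195 × 1.024^(17.3−20) = 0.3195 × 0.9380 = 0.2997 d⁻¹.

k_r ≈ 0.300 d⁻¹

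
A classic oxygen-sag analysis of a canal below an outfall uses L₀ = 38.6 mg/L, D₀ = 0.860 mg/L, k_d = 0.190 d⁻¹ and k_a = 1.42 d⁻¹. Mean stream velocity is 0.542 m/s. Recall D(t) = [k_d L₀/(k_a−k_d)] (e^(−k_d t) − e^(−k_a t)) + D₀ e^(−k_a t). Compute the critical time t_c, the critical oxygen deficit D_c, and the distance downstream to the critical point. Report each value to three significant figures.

t_c ≈ 1.51 d; D_c ≈ 3.88 mg/L; x_c ≈ 70.6 km

With k_a/k_d = 7.474 and 1 − D₀(k_a−k_d)/(k_d L₀) = 0.8558,
t_c = ln(7.474 × 0.8558) / (1.42 − 0.190) = ln(6.396) / 1.230 = 1.856/1.230 = 1.509 d.
D_c = (k_d/k_a) L₀ e^(−k_d t_c) = (0.190/1.42) × 38.6 × e^(−0.190×1.509) = 0.1338 × 38.6 × 0.7508 = 3.878 mg/L.
x_c = v t_c = 0.542 m/s × 1.509 d × 86400 s/d = 70650 m ≈ 70.6 km.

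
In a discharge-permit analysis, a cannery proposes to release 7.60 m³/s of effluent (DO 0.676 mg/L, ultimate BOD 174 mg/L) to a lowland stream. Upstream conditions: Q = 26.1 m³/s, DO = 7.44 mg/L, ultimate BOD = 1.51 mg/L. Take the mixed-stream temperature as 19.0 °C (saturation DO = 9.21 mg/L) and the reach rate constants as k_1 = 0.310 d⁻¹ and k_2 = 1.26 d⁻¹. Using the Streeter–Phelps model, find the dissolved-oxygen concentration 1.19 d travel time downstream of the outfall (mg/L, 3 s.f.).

DO ≈ 2.30 mg/L

Mixed DO = (26.1×7.44 + 7.60×0.676)/(26.1+7.60) = 199.3/33.70 = 5.915 mg/L.
Mixed L₀ = (26.1×1.51 + 7.60×174)/(33.70) = 1362/33.70 = 40.41 mg/L.
Initial deficit D₀ = C_s − DO₀ = 9.21 − 5.915 = 3.295 mg/L.
D(1.19) = [0.310×40.41/(1.26−0.310)](e^(−0.310×1.19) − e^(−1.26×1.19)) + 3.295 e^(−1.26×1.19)
= 13.19 × (0.6915 − 0.2233) + 3.295 × 0.2233 = 6.910 mg/L.
DO = 9.21 − 6.910 = 2.300 mg/L.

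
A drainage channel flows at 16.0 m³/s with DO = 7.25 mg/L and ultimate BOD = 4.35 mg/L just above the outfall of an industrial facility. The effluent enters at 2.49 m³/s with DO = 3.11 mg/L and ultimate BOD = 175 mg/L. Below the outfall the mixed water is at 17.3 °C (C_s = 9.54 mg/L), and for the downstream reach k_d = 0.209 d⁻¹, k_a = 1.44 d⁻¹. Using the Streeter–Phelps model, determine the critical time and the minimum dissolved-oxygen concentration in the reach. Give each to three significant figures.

t_c ≈ 0.795 d; minimum DO ≈ 6.18 mg/L

Mixed DO = (16.0×7.25 + 2.49×3.11)/(16.0+2.49) = 123.7/18.49 = 6.692 mg/L.
Mixed L₀ = (16.0×4.35 + 2.49×175)/(18.49) = 505.4/18.49 = 27.33 mg/L.
Initial deficit D₀ = C_s − DO₀ = 9.54 − 6.692 = 2.848 mg/L.
t_c = (1/1.231) ln[(1.44/0.209)(1 − 2.848×1.231/(0.209×27.33))] = 0.8123 × ln(2.662) = 0.7953 d.
D_c = (0.209/1.44) × 27.33 × e^(−0.209×0.7953) = 0.1451 × 27.33 × 0.8469 = 3.359 mg/L.
Minimum DO = 9.54 − 3.359 = 6.181 mg/L.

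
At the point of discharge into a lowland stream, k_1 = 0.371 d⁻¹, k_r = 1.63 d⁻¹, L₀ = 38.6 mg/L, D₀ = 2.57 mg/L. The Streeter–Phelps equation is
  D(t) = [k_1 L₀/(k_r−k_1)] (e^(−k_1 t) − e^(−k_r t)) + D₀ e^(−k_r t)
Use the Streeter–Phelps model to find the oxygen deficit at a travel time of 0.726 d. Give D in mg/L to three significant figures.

k_1 L₀/(k_r−k_1) = 0.371×38.6/(1.63−0.371) = 14.32/1.259 = 11.37 mg/L.
e^(−k_1 t) = e^(−0.371×0.7260) = 0.7639; e^(−k_r t) = e^(−1.63×0.7260) = 0.3062.
D = 11.37 × (0.7639 − 0.3062) + 2.57 × 0.3062 = 5.205 + 0.7870 = 5.992 mg/L.

D ≈ 5.99 mg/L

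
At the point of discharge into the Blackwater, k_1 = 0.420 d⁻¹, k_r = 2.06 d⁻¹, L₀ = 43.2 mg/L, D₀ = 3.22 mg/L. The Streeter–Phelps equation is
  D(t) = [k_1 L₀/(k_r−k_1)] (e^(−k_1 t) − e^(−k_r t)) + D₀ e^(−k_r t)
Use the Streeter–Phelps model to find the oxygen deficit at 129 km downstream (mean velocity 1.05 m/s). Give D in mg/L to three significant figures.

D ≈ 5.67 mg/L

Travel time t = x/v = 129 km / (1.05 m/s) = 129000 m / 1.05 m/s = 122900 s = 1.422 d.
k_1 L₀/(k_r−k_1) = 0.420×43.2/(2.06−0.420) = 18.14/1.640 = 11.06 mg/L.
e^(−k_1 t) = e^(−0.420×1.422) = 0.5503; e^(−k_r t) = e^(−2.06×1.422) = 0.05344.
D = 11.06 × (0.5503 − 0.05344) + 3.22 × 0.05344 = 5.497 + 0.1721 = 5.669 mg/L.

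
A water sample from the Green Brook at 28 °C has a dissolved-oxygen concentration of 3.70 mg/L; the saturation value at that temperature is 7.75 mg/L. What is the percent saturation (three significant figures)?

% saturation = C/C_s × 100 = 3.70/7.75 × 100 = 47.7 %.

47.7 % saturation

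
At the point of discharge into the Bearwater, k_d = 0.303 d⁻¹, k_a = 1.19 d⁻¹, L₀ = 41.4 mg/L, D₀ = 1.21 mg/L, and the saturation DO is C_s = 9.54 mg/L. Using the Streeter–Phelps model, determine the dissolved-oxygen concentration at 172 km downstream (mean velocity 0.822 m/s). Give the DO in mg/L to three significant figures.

DO ≈ 3.48 mg/L

Travel time t = x/v = 172 km / (0.822 m/s) = 172000 m / 0.822 m/s = 209200 s = 2.422 d.
k_d L₀/(k_a−k_d) = 0.303×41.4/(1.19−0.303) = 12.54/0.8870 = 14.14 mg/L.
e^(−k_d t) = e^(−0.303×2.422) = 0.4801; e^(−k_a t) = e^(−1.19×2.422) = 0.05602.
D = 14.14 × (0.4801 − 0.05602) + 1.21 × 0.05602 = 5.997 + 0.06779 = 6.065 mg/L.
DO = C_s − D = 9.54 − 6.065 = 3.475 mg/L.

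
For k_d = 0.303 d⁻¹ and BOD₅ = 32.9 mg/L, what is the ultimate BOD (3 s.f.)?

L₀ ≈ 42.2 mg/L

BOD₅ = L₀(1 − e^(−5k_d)) ⇒ L₀ = BOD₅ / (1 − e^(−5×0.303))
= 32.9 / (1 − 0.2198) = 32.9 / 0.7802 = 42.17 mg/L.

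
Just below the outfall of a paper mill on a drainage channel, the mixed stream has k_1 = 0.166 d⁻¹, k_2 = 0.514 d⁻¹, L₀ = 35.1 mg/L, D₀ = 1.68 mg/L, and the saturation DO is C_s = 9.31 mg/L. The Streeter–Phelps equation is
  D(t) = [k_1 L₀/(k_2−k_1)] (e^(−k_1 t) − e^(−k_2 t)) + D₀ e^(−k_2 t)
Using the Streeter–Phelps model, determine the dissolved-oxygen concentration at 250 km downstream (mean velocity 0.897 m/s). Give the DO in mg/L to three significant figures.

DO ≈ 2.38 mg/L

Travel time t = x/v = 250 km / (0.897 m/s) = 250000 m / 0.897 m/s = 278700 s = 3.226 d.
k_1 L₀/(k_2−k_1) = 0.166×35.1/(0.514−0.166) = 5.827/0.3480 = 16.74 mg/L.
e^(−k_1 t) = e^(−0.166×3.226) = 0.5854; e^(−k_2 t) = e^(−0.514×3.226) = 0.1905.
D = 16.74 × (0.5854 − 0.1905) + 1.68 × 0.1905 = 6.611 + 0.3201 = 6.932 mg/L.
DO = C_s − D = 9.31 − 6.932 = 2.378 mg/L.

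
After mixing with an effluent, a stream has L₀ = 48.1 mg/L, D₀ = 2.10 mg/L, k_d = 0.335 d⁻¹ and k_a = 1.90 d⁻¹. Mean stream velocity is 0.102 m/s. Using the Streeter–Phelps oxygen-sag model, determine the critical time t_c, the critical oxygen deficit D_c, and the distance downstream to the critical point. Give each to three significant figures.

t_c ≈ 0.963 d; D_c ≈ 6.14 mg/L; x_c ≈ 8.49 km

At the critical point dD/dt = 0, so k_d L₀ e^(−k_d t) = k_a D. Substituting D(t) from the Streeter–Phelps equation and solving for t gives
t_c = ln[(k_a/k_d)(1 − D₀(k_a−k_d)/(k_d L₀))] / (k_a−k_d).
Here k_a−k_d = 1.565 d⁻¹ and 1 − D₀(k_a−k_d)/(k_d L₀) = 1 − 2.10×1.565/(0.335×48.1) = 0.7960, so
t_c = ln(5.672 × 0.7960) / 1.565 = 1.507 / 1.565 = 0.9632 d.
D_c = (k_d/k_a) L₀ e^(−k_d t_c) = (0.335/1.90) × 48.1 × e^(−0.335×0.9632) = 0.1763 × 48.1 × 0.7242 = 6.142 mg/L.
x_c = v t_c = 0.102 m/s × 0.9632 d × 86400 s/d = 8488 m ≈ 8.49 km.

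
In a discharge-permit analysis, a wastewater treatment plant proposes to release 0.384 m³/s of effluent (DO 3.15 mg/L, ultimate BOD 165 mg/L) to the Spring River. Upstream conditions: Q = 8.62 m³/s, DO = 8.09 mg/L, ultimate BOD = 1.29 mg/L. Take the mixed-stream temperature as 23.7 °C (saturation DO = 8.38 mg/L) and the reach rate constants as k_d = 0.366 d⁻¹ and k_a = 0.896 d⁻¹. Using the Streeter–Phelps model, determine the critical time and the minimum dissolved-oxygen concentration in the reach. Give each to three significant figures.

t_c ≈ 1.52 d; minimum DO ≈ 6.44 mg/L

Mixed DO = (8.62×8.09 + 0.384×3.15)/(8.62+0.384) = 70.95/9.004 = 7.879 mg/L.
Mixed L₀ = (8.62×1.29 + 0.384×165)/(9.004) = 74.48/9.004 = 8.272 mg/L.
Initial deficit D₀ = C_s − DO₀ = 8.38 − 7.879 = 0.5007 mg/L.
t_c = (1/0.5300) ln[(0.896/0.366)(1 − 0.5007×0.5300/(0.366×8.272))] = 1.887 × ln(2.234) = 1.516 d.
D_c = (0.366/0.896) × 8.272 × e^(−0.366×1.516) = 0.4085 × 8.272 × 0.5741 = 1.940 mg/L.
Minimum DO = 8.38 − 1.940 = 6.440 mg/L.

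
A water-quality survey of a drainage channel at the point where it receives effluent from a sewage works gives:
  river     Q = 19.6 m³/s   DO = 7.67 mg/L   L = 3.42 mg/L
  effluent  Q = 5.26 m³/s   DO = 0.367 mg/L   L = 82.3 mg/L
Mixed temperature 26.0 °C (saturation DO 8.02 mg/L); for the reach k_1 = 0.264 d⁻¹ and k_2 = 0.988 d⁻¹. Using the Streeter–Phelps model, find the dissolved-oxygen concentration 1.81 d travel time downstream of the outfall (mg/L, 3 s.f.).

DO ≈ 4.38 mg/L

Mixed DO = (19.6×7.67 + 5.26×0.367)/(19.6+5.26) = 152.3/24.86 = 6.125 mg/L.
Mixed L₀ = (19.6×3.42 + 5.26×82.3)/(24.86) = 499.9/24.86 = 20.11 mg/L.
Initial deficit D₀ = C_s − DO₀ = 8.02 − 6.125 = 1.895 mg/L.
D(1.81) = [0.264×20.11/(0.988−0.264)](e^(−0.264×1.81) − e^(−0.988×1.81)) + 1.895 e^(−0.988×1.81)
= 7.333 × (0.6201 − 0.1672) + 1.895 × 0.1672 = 3.638 mg/L.
DO = 8.02 − 3.638 = 4.382 mg/L.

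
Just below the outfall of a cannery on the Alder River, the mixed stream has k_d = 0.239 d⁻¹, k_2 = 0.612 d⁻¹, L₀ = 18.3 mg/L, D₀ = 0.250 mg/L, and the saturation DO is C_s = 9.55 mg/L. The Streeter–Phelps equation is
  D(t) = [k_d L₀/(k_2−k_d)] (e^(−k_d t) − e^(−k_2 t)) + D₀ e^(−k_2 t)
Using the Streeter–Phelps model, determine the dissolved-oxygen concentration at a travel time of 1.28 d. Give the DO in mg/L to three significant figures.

k_d L₀/(k_2−k_d) = 0.239×18.3/(0.612−0.239) = 4.374/0.3730 = 11.73 mg/L.
e^(−k_d t) = e^(−0.239×1.280) = 0.7364; e^(−k_2 t) = e^(−0.612×1.280) = 0.4569.
D = 11.73 × (0.7364 − 0.4569) + 0.250 × 0.4569 = 3.278 + 0.1142 = 3.392 mg/L.
DO = C_s − D = 9.55 − 3.392 = 6.158 mg/L.

DO ≈ 6.16 mg/L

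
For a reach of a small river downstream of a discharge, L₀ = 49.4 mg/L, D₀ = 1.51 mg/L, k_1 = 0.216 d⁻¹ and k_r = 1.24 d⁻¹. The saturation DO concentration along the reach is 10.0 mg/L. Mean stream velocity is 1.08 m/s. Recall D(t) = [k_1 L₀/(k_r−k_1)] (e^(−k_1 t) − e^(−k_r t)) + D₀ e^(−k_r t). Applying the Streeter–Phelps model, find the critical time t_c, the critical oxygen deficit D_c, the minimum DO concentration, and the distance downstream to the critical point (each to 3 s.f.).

t_c ≈ 1.55 d; D_c ≈ 6.15 mg/L; min DO ≈ 3.85 mg/L; x_c ≈ 145 km

t_c = [1/(k_r−k_1)] ln[(k_r/k_1)(1 − D₀(k_r−k_1)/(k_1 L₀))]
= [1/(1.24−0.216)] ln[(1.24/0.216)(1 − 1.51×1.024/(0.216×49.4))]
= (1/1.024) ln[5.741 × 0.8551] = 0.9766 × ln(4.909) = 0.9766 × 1.591 = 1.554 d.
L(t_c) = L₀ e^(−k_1 t_c) = 49.4 × 0.7149 = 35.32 mg/L, and at the critical point k_r D_c = k_1 L, so D_c = (0.216/1.24) × 35.32 = 6.152 mg/L.
Minimum DO = C_s − D_c = 10.0 − 6.152 = 3.848 mg/L.
x_c = v t_c = 1.08 m/s × 1.554 d × 86400 s/d = 145000 m ≈ 145 km.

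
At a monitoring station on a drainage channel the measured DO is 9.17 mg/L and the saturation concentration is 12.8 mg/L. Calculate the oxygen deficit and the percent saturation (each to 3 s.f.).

D = C_s − C = 12.8 − 9.17 = 3.63 mg/L.
% saturation = 9.17/12.8 × 100 = 71.6 %.

D ≈ 3.63 mg/L; 71.6 % saturation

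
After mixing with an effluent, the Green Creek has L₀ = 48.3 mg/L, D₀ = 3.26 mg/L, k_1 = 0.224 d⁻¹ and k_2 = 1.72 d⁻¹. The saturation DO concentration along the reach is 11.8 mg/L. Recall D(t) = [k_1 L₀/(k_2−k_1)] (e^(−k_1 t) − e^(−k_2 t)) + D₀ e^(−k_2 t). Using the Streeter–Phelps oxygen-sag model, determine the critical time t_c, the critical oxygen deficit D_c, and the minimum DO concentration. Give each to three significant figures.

t_c ≈ 0.962 d; D_c ≈ 5.07 mg/L; min DO ≈ 6.73 mg/L

t_c = [1/(k_2−k_1)] ln[(k_2/k_1)(1 − D₀(k_2−k_1)/(k_1 L₀))]
= [1/(1.72−0.224)] ln[(1.72/0.224)(1 − 3.26×1.496/(0.224×48.3))]
= (1/1.496) ln[7.679 × 0.5492] = 0.6684 × ln(4.217) = 0.6684 × 1.439 = 0.9620 d.
D_c = (k_1/k_2) L₀ e^(−k_1 t_c) = (0.224/1.72) × 48.3 × e^(−0.224×0.9620) = 0.1302 × 48.3 × 0.8061 = 5.071 mg/L.
Minimum DO = C_s − D_c = 11.8 − 5.071 = 6.729 mg/L.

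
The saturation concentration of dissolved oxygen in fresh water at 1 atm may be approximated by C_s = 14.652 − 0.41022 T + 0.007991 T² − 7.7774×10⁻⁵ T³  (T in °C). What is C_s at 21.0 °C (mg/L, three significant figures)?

C_s ≈ 8.84 mg/L

C_s = 14.652 − 0.41022×21.0 + 0.007991×21.0² − 7.7774×10⁻⁵×21.0³ = 8.841 mg/L.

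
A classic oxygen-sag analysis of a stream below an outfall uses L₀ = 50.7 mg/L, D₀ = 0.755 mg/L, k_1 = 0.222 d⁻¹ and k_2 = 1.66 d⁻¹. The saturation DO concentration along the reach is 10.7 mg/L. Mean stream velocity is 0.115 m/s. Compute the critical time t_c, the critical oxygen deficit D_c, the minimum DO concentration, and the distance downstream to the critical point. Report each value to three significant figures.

At the critical point dD/dt = 0, so k_1 L₀ e^(−k_1 t) = k_2 D. Substituting D(t) from the Streeter–Phelps equation and solving for t gives
t_c = ln[(k_2/k_1)(1 − D₀(k_2−k_1)/(k_1 L₀))] / (k_2−k_1).
Here k_2−k_1 = 1.438 d⁻¹ and 1 − D₀(k_2−k_1)/(k_1 L₀) = 1 − 0.755×1.438/(0.222×50.7) = 0.9035, so
t_c = ln(7.477 × 0.9035) / 1.438 = 1.910 / 1.438 = 1.329 d.
L(t_c) = L₀ e^(−k_1 t_c) = 50.7 × 0.7446 = 37.75 mg/L, and at the critical point k_2 D_c = k_1 L, so D_c = (0.222/1.66) × 37.75 = 5.049 mg/L.
Minimum DO = C_s − D_c = 10.7 − 5.049 = 5.651 mg/L.
x_c = v t_c = 0.115 m/s × 1.329 d × 86400 s/d = 13200 m ≈ 13.2 km.

t_c ≈ 1.33 d; D_c ≈ 5.05 mg/L; min DO ≈ 5.65 mg/L; x_c ≈ 13.2 km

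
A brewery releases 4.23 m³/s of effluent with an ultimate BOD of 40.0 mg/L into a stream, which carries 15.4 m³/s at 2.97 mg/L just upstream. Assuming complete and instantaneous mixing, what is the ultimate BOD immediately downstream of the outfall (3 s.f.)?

Flow-weighted mixing: C = (Q_r C_r + Q_w C_w)/(Q_r + Q_w)
= (15.4×2.97 + 4.23×40.0)/(15.4 + 4.23) = 214.9/19.63 = 10.95 mg/L.

10.9 mg/L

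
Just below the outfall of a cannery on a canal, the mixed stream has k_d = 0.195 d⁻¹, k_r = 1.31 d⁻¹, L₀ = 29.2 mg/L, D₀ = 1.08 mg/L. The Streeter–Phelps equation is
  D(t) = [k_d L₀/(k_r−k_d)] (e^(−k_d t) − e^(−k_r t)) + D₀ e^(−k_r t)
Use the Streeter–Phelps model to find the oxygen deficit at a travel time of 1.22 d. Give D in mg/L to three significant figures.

D ≈ 3.21 mg/L

k_d L₀/(k_r−k_d) = 0.195×29.2/(1.31−0.195) = 5.694/1.115 = 5.107 mg/L.
e^(−k_d t) = e^(−0.195×1.220) = 0.7883; e^(−k_r t) = e^(−1.31×1.220) = 0.2023.
D = 5.107 × (0.7883 − 0.2023) + 1.08 × 0.2023 = 2.993 + 0.2184 = 3.211 mg/L.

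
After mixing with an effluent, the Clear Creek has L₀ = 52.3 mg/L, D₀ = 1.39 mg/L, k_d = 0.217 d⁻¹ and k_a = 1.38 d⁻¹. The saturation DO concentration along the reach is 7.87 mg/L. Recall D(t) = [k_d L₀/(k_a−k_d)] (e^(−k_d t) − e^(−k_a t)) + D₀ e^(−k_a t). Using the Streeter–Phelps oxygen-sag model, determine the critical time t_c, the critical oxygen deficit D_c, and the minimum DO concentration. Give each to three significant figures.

At the critical point dD/dt = 0, so k_d L₀ e^(−k_d t) = k_a D. Substituting D(t) from the Streeter–Phelps equation and solving for t gives
t_c = ln[(k_a/k_d)(1 − D₀(k_a−k_d)/(k_d L₀))] / (k_a−k_d).
Here k_a−k_d = 1.163 d⁻¹ and 1 − D₀(k_a−k_d)/(k_d L₀) = 1 − 1.39×1.163/(0.217×52.3) = 0.8576, so
t_c = ln(6.359 × 0.8576) / 1.163 = 1.696 / 1.163 = 1.459 d.
L(t_c) = L₀ e^(−k_d t_c) = 52.3 × 0.7287 = 38.11 mg/L, and at the critical point k_a D_c = k_d L, so D_c = (0.217/1.38) × 38.11 = 5.993 mg/L.
Minimum DO = C_s − D_c = 7.87 − 5.993 = 1.877 mg/L.

t_c ≈ 1.46 d; D_c ≈ 5.99 mg/L; min DO ≈ 1.88 mg/L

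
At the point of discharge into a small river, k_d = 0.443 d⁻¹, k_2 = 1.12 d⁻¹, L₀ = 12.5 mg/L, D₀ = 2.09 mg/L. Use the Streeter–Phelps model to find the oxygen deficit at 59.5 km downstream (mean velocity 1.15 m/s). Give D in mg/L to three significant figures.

Travel time t = x/v = 59.5 km / (1.15 m/s) = 59500 m / 1.15 m/s = 51740 s = 0.5988 d.
k_d L₀/(k_2−k_d) = 0.443×12.5/(1.12−0.443) = 5.537/0.6770 = 8.179 mg/L.
e^(−k_d t) = e^(−0.443×0.5988) = 0.7670; e^(−k_2 t) = e^(−1.12×0.5988) = 0.5114.
D = 8.179 × (0.7670 − 0.5114) + 2.09 × 0.5114 = 2.091 + 1.069 = 3.160 mg/L.

D ≈ 3.16 mg/L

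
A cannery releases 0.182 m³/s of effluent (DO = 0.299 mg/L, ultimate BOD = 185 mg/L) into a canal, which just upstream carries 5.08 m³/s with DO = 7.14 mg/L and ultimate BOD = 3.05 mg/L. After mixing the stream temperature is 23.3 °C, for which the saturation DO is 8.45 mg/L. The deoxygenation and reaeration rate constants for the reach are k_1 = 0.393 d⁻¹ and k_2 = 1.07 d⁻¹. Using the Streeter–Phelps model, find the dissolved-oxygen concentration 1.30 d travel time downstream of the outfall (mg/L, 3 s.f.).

DO ≈ 6.16 mg/L

Mixed DO = (5.08×7.14 + 0.182×0.299)/(5.08+0.182) = 36.33/5.262 = 6.903 mg/L.
Mixed L₀ = (5.08×3.05 + 0.182×185)/(5.262) = 49.16/5.262 = 9.343 mg/L.
Initial deficit D₀ = C_s − DO₀ = 8.45 − 6.903 = 1.547 mg/L.
D(1.30) = [0.393×9.343/(1.07−0.393)](e^(−0.393×1.30) − e^(−1.07×1.30)) + 1.547 e^(−1.07×1.30)
= 5.424 × (0.6000 − 0.2488) + 1.547 × 0.2488 = 2.289 mg/L.
DO = 8.45 − 2.289 = 6.161 mg/L.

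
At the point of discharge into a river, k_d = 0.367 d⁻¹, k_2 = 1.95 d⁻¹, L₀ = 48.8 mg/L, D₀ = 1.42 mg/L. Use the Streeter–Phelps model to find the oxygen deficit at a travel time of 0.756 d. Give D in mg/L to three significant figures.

k_d L₀/(k_2−k_d) = 0.367×48.8/(1.95−0.367) = 17.91/1.583 = 11.31 mg/L.
e^(−k_d t) = e^(−0.367×0.7560) = 0.7577; e^(−k_2 t) = e^(−1.95×0.7560) = 0.2290.
D = 11.31 × (0.7577 − 0.2290) + 1.42 × 0.2290 = 5.982 + 0.3251 = 6.307 mg/L.

D ≈ 6.31 mg/L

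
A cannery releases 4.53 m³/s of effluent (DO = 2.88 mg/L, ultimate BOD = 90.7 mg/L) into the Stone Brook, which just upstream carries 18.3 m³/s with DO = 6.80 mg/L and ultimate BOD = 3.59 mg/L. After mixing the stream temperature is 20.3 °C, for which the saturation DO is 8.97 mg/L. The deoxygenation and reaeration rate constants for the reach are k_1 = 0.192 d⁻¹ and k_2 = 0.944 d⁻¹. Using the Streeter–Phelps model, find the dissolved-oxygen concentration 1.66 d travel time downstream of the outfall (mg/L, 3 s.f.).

DO ≈ 5.59 mg/L

Mixed DO = (18.3×6.80 + 4.53×2.88)/(18.3+4.53) = 137.5/22.83 = 6.022 mg/L.
Mixed L₀ = (18.3×3.59 + 4.53×90.7)/(22.83) = 476.6/22.83 = 20.87 mg/L.
Initial deficit D₀ = C_s − DO₀ = 8.97 − 6.022 = 2.948 mg/L.
D(1.66) = [0.192×20.87/(0.944−0.192)](e^(−0.192×1.66) − e^(−0.944×1.66)) + 2.948 e^(−0.944×1.66)
= 5.330 × (0.7271 − 0.2087) + 2.948 × 0.2087 = 3.378 mg/L.
DO = 8.97 − 3.378 = 5.592 mg/L.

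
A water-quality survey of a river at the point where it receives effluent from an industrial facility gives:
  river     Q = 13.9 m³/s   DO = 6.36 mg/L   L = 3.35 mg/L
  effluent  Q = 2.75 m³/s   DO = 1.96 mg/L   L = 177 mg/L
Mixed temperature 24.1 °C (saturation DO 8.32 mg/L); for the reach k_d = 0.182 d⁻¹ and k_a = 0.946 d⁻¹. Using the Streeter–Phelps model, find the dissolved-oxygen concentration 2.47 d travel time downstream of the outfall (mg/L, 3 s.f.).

DO ≈ 3.93 mg/L

Mixed DO = (13.9×6.36 + 2.75×1.96)/(13.9+2.75) = 93.79/16.65 = 5.633 mg/L.
Mixed L₀ = (13.9×3.35 + 2.75×177)/(16.65) = 533.3/16.65 = 32.03 mg/L.
Initial deficit D₀ = C_s − DO₀ = 8.32 − 5.633 = 2.687 mg/L.
D(2.47) = [0.182×32.03/(0.946−0.182)](e^(−0.182×2.47) − e^(−0.946×2.47)) + 2.687 e^(−0.946×2.47)
= 7.630 × (0.6379 − 0.09665) + 2.687 × 0.09665 = 4.390 mg/L.
DO = 8.32 − 4.390 = 3.930 mg/L.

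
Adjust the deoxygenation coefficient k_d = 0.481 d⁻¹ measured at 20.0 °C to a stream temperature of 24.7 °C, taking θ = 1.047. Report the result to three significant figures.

k_d ≈ 0.597 d⁻¹

k_d(T₂) = k_d(T₁) · θ^(T₂−T₁) = 0.481 × 1.047^(24.7−20.0)
= 0.481 × 1.047^4.70 = 0.481 × 1.241 = 0.5969 d⁻¹.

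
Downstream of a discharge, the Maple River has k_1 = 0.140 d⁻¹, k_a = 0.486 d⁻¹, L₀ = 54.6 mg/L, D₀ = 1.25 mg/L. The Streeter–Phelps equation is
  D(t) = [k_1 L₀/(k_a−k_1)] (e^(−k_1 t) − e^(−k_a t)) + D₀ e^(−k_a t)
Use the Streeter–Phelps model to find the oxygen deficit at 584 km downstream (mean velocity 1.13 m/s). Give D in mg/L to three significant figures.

Travel time t = x/v = 584 km / (1.13 m/s) = 584000 m / 1.13 m/s = 516800 s = 5.982 d.
k_1 L₀/(k_a−k_1) = 0.140×54.6/(0.486−0.140) = 7.644/0.3460 = 22.09 mg/L.
e^(−k_1 t) = e^(−0.140×5.982) = 0.4328; e^(−k_a t) = e^(−0.486×5.982) = 0.05464.
D = 22.09 × (0.4328 − 0.05464) + 1.25 × 0.05464 = 8.355 + 0.06829 = 8.423 mg/L.

D ≈ 8.42 mg/L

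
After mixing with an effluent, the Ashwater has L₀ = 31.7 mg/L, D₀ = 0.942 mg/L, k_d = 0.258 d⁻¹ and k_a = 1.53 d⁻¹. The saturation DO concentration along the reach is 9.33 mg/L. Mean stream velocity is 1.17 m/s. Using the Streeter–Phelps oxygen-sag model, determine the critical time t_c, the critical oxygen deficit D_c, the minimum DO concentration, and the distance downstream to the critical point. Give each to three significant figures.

t_c ≈ 1.27 d; D_c ≈ 3.85 mg/L; min DO ≈ 5.48 mg/L; x_c ≈ 129 km

t_c = [1/(k_a−k_d)] ln[(k_a/k_d)(1 − D₀(k_a−k_d)/(k_d L₀))]
= [1/(1.53−0.258)] ln[(1.53/0.258)(1 − 0.942×1.272/(0.258×31.7))]
= (1/1.272) ln[5.930 × 0.8535] = 0.7862 × ln(5.061) = 0.7862 × 1.622 = 1.275 d.
D_c = (k_d/k_a) L₀ e^(−k_d t_c) = (0.258/1.53) × 31.7 × e^(−0.258×1.275) = 0.1686 × 31.7 × 0.7197 = 3.847 mg/L.
Minimum DO = C_s − D_c = 9.33 − 3.847 = 5.483 mg/L.
x_c = v t_c = 1.17 m/s × 1.275 d × 86400 s/d = 128900 m ≈ 129 km.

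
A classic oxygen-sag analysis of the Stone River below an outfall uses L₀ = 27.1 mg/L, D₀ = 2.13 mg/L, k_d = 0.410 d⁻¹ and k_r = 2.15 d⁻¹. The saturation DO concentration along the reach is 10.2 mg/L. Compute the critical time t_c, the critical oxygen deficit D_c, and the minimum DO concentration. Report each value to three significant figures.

At the critical point dD/dt = 0, so k_d L₀ e^(−k_d t) = k_r D. Substituting D(t) from the Streeter–Phelps equation and solving for t gives
t_c = ln[(k_r/k_d)(1 − D₀(k_r−k_d)/(k_d L₀))] / (k_r−k_d).
Here k_r−k_d = 1.740 d⁻¹ and 1 − D₀(k_r−k_d)/(k_d L₀) = 1 − 2.13×1.740/(0.410×27.1) = 0.6664, so
t_c = ln(5.244 × 0.6664) / 1.740 = 1.251 / 1.740 = 0.7191 d.
D_c = (k_d/k_r) L₀ e^(−k_d t_c) = (0.410/2.15) × 27.1 × e^(−0.410×0.7191) = 0.1907 × 27.1 × 0.7447 = 3.848 mg/L.
Minimum DO = C_s − D_c = 10.2 − 3.848 = 6.352 mg/L.

t_c ≈ 0.719 d; D_c ≈ 3.85 mg/L; min DO ≈ 6.35 mg/L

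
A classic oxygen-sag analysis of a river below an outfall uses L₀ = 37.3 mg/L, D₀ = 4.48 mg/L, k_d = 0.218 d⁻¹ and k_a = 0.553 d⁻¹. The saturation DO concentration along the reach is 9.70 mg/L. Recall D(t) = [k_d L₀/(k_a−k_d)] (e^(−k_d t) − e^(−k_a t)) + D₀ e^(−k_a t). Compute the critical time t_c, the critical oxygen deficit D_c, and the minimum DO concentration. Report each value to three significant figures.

t_c ≈ 2.17 d; D_c ≈ 9.16 mg/L; min DO ≈ 0.537 mg/L

t_c = [1/(k_a−k_d)] ln[(k_a/k_d)(1 − D₀(k_a−k_d)/(k_d L₀))]
= [1/(0.553−0.218)] ln[(0.553/0.218)(1 − 4.48×0.3350/(0.218×37.3))]
= (1/0.3350) ln[2.537 × 0.8154] = 2.985 × ln(2.069) = 2.985 × 0.7268 = 2.170 d.
L(t_c) = L₀ e^(−k_d t_c) = 37.3 × 0.6231 = 23.24 mg/L, and at the critical point k_a D_c = k_d L, so D_c = (0.218/0.553) × 23.24 = 9.163 mg/L.
Minimum DO = C_s − D_c = 9.70 − 9.163 = 0.5372 mg/L.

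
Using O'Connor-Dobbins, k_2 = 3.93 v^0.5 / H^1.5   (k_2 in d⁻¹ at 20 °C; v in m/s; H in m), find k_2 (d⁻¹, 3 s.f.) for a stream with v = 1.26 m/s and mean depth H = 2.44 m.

k_2 ≈ 1.16 d⁻¹

k_2 = 3.93 × 1.26^0.5 / 2.44^1.5 = 3.93 × 1.122 / 3.811 = 1.157 d⁻¹.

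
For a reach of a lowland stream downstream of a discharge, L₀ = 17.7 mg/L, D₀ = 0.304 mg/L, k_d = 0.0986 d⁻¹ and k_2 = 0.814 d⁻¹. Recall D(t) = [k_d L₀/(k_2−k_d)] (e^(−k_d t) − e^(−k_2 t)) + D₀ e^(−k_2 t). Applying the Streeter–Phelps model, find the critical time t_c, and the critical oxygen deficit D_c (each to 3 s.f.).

t_c ≈ 2.76 d; D_c ≈ 1.63 mg/L

With k_2/k_d = 8.256 and 1 − D₀(k_2−k_d)/(k_d L₀) = 0.8754,
t_c = ln(8.256 × 0.8754) / (0.814 − 0.0986) = ln(7.227) / 0.7154 = 1.978/0.7154 = 2.765 d.
L(t_c) = L₀ e^(−k_d t_c) = 17.7 × 0.7614 = 13.48 mg/L, and at the critical point k_2 D_c = k_d L, so D_c = (0.0986/0.814) × 13.48 = 1.632 mg/L.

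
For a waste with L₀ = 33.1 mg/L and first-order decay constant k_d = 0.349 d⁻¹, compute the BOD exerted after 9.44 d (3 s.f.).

y_t = L₀(1 − e^(−k_d t)) = 33.1 × (1 − e^(−0.349×9.44))
= 33.1 × (1 − 0.03708) = 33.1 × 0.9629 = 31.87 mg/L.

y ≈ 31.9 mg/L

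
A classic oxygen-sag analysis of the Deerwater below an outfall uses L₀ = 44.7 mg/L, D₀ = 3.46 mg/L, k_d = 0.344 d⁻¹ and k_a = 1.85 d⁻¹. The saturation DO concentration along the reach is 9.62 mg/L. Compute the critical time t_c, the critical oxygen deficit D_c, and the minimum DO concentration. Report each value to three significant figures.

t_c = [1/(k_a−k_d)] ln[(k_a/k_d)(1 − D₀(k_a−k_d)/(k_d L₀))]
= [1/(1.85−0.344)] ln[(1.85/0.344)(1 − 3.46×1.506/(0.344×44.7))]
= (1/1.506) ln[5.378 × 0.6611] = 0.6640 × ln(3.555) = 0.6640 × 1.268 = 0.8423 d.
D_c = (k_d/k_a) L₀ e^(−k_d t_c) = (0.344/1.85) × 44.7 × e^(−0.344×0.8423) = 0.1859 × 44.7 × 0.7485 = 6.221 mg/L.
Minimum DO = C_s − D_c = 9.62 − 6.221 = 3.399 mg/L.

t_c ≈ 0.842 d; D_c ≈ 6.22 mg/L; min DO ≈ 3.40 mg/L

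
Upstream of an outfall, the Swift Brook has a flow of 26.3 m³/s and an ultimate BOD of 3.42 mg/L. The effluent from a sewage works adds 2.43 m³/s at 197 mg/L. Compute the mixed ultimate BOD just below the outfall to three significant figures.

Flow-weighted mixing: C = (Q_r C_r + Q_w C_w)/(Q_r + Q_w)
= (26.3×3.42 + 2.43×197)/(26.3 + 2.43) = 568.7/28.73 = 19.79 mg/L.

19.8 mg/L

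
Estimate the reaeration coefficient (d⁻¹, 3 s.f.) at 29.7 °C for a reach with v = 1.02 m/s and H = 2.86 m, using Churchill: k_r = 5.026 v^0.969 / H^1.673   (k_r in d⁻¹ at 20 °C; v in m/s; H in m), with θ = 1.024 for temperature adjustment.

k_r ≈ 1.11 d⁻¹

k_r(20) = 5.026 × 1.02^0.969 / 2.86^1.673 = 5.026 × 1.019 / 5.801 = 0.8832 d⁻¹.
k_r(29.7) = 0.8832 × 1.024^(29.7−20) = 0.8832 × 1.259 = 1.112 d⁻¹.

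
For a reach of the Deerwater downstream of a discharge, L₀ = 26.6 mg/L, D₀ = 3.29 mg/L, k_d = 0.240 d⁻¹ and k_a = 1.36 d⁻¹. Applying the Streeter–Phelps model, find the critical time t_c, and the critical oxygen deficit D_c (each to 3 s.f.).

t_c ≈ 0.780 d; D_c ≈ 3.89 mg/L

At the critical point dD/dt = 0, so k_d L₀ e^(−k_d t) = k_a D. Substituting D(t) from the Streeter–Phelps equation and solving for t gives
t_c = ln[(k_a/k_d)(1 − D₀(k_a−k_d)/(k_d L₀))] / (k_a−k_d).
Here k_a−k_d = 1.120 d⁻¹ and 1 − D₀(k_a−k_d)/(k_d L₀) = 1 − 3.29×1.120/(0.240×26.6) = 0.4228, so
t_c = ln(5.667 × 0.4228) / 1.120 = 0.8738 / 1.120 = 0.7801 d.
D_c = (k_d/k_a) L₀ e^(−k_d t_c) = (0.240/1.36) × 26.6 × e^(−0.240×0.7801) = 0.1765 × 26.6 × 0.8292 = 3.893 mg/L.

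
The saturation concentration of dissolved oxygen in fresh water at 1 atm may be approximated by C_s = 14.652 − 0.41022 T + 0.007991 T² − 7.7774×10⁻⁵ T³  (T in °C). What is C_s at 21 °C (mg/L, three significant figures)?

C_s = 14.652 − 0.41022×21 + 0.007991×21² − 7.7774×10⁻⁵×21³ = 8.841 mg/L.

C_s ≈ 8.84 mg/L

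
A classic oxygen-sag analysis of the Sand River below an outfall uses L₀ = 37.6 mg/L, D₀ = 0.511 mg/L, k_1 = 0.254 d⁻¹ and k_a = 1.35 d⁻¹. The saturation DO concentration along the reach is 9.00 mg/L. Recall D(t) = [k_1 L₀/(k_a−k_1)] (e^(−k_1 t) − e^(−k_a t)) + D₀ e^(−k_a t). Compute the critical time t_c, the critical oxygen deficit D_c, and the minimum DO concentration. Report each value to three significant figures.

At the critical point dD/dt = 0, so k_1 L₀ e^(−k_1 t) = k_a D. Substituting D(t) from the Streeter–Phelps equation and solving for t gives
t_c = ln[(k_a/k_1)(1 − D₀(k_a−k_1)/(k_1 L₀))] / (k_a−k_1).
Here k_a−k_1 = 1.096 d⁻¹ and 1 − D₀(k_a−k_1)/(k_1 L₀) = 1 − 0.511×1.096/(0.254×37.6) = 0.9414, so
t_c = ln(5.315 × 0.9414) / 1.096 = 1.610 / 1.096 = 1.469 d.
D_c = (k_1/k_a) L₀ e^(−k_1 t_c) = (0.254/1.35) × 37.6 × e^(−0.254×1.469) = 0.1881 × 37.6 × 0.6886 = 4.871 mg/L.
Minimum DO = C_s − D_c = 9.00 − 4.871 = 4.129 mg/L.

t_c ≈ 1.47 d; D_c ≈ 4.87 mg/L; min DO ≈ 4.13 mg/L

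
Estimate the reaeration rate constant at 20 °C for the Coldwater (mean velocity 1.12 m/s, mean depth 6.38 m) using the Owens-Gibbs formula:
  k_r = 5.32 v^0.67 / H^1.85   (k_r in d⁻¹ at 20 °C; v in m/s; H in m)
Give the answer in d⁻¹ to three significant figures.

k_r ≈ 0.186 d⁻¹

k_r = 5.32 × 1.12^0.67 / 6.38^1.85 = 5.32 × 1.079 / 30.83 = 0.1862 d⁻¹.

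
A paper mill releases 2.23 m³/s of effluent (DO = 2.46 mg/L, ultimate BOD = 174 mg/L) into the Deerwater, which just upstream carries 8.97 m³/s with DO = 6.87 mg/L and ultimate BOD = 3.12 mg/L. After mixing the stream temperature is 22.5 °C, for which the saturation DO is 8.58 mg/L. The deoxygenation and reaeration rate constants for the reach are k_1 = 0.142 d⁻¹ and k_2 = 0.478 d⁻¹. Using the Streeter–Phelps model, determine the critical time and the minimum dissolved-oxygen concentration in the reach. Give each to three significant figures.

Mixed DO = (8.97×6.87 + 2.23×2.46)/(8.97+2.23) = 67.11/11.20 = 5.992 mg/L.
Mixed L₀ = (8.97×3.12 + 2.23×174)/(11.20) = 416.0/11.20 = 37.14 mg/L.
Initial deficit D₀ = C_s − DO₀ = 8.58 − 5.992 = 2.588 mg/L.
t_c = (1/0.3360) ln[(0.478/0.142)(1 − 2.588×0.3360/(0.142×37.14))] = 2.976 × ln(2.811) = 3.076 d.
D_c = (0.142/0.478) × 37.14 × e^(−0.142×3.076) = 0.2971 × 37.14 × 0.6461 = 7.129 mg/L.
Minimum DO = 8.58 − 7.129 = 1.451 mg/L.

t_c ≈ 3.08 d; minimum DO ≈ 1.45 mg/L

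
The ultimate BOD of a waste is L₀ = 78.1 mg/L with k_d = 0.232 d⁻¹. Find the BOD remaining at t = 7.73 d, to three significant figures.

L ≈ 13.0 mg/L

L_t = L₀ e^(−k_d t) = 78.1 × e^(−0.232×7.73) = 78.1 × 0.1664 = 13.00 mg/L.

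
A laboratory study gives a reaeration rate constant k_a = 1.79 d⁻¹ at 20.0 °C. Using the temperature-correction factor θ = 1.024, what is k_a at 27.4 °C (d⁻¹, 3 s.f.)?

k_a ≈ 2.13 d⁻¹

k_a(T₂) = k_a(T₁) · θ^(T₂−T₁) = 1.79 × 1.024^(27.4−20.0)
= 1.79 × 1.024^7.40 = 1.79 × 1.192 = 2.133 d⁻¹.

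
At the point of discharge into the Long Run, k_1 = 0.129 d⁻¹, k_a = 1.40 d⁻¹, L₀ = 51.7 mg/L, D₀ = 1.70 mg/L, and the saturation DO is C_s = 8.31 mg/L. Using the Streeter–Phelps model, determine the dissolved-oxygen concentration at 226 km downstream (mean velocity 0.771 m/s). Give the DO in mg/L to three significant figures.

DO ≈ 4.95 mg/L

Travel time t = x/v = 226 km / (0.771 m/s) = 226000 m / 0.771 m/s = 293100 s = 3.393 d.
k_1 L₀/(k_a−k_1) = 0.129×51.7/(1.40−0.129) = 6.669/1.271 = 5.247 mg/L.
e^(−k_1 t) = e^(−0.129×3.393) = 0.6455; e^(−k_a t) = e^(−1.40×3.393) = 0.008654.
D = 5.247 × (0.6455 − 0.008654) + 1.70 × 0.008654 = 3.342 + 0.01471 = 3.357 mg/L.
DO = C_s − D = 8.31 − 3.357 = 4.953 mg/L.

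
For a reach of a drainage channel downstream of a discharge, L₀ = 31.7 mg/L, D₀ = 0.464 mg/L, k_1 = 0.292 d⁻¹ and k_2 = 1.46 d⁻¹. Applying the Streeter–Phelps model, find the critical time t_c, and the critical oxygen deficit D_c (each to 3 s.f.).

At the critical point dD/dt = 0, so k_1 L₀ e^(−k_1 t) = k_2 D. Substituting D(t) from the Streeter–Phelps equation and solving for t gives
t_c = ln[(k_2/k_1)(1 − D₀(k_2−k_1)/(k_1 L₀))] / (k_2−k_1).
Here k_2−k_1 = 1.168 d⁻¹ and 1 − D₀(k_2−k_1)/(k_1 L₀) = 1 − 0.464×1.168/(0.292×31.7) = 0.9415, so
t_c = ln(5.000 × 0.9415) / 1.168 = 1.549 / 1.168 = 1.326 d.
D_c = (k_1/k_2) L₀ e^(−k_1 t_c) = (0.292/1.46) × 31.7 × e^(−0.292×1.326) = 0.2000 × 31.7 × 0.6789 = 4.304 mg/L.

t_c ≈ 1.33 d; D_c ≈ 4.30 mg/L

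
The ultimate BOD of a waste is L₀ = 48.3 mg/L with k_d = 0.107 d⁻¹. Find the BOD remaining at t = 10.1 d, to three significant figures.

L_t = L₀ e^(−k_d t) = 48.3 × e^(−0.107×10.1) = 48.3 × 0.3394 = 16.39 mg/L.

L ≈ 16.4 mg/L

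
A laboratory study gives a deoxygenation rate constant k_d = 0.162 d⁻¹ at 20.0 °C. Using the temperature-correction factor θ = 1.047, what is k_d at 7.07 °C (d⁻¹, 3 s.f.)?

k_d ≈ 0.0895 d⁻¹

k_d(T₂) = k_d(T₁) · θ^(T₂−T₁) = 0.162 × 1.047^(7.07−20.0)
= 0.162 × 1.047^-12.9 = 0.162 × 0.5522 = 0.08945 d⁻¹.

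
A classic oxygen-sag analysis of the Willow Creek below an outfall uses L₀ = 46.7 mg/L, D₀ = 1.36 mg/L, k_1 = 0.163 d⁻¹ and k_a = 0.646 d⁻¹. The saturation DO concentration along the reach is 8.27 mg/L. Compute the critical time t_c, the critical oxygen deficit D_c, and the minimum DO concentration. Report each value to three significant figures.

At the critical point dD/dt = 0, so k_1 L₀ e^(−k_1 t) = k_a D. Substituting D(t) from the Streeter–Phelps equation and solving for t gives
t_c = ln[(k_a/k_1)(1 − D₀(k_a−k_1)/(k_1 L₀))] / (k_a−k_1).
Here k_a−k_1 = 0.4830 d⁻¹ and 1 − D₀(k_a−k_1)/(k_1 L₀) = 1 − 1.36×0.4830/(0.163×46.7) = 0.9137, so
t_c = ln(3.963 × 0.9137) / 0.4830 = 1.287 / 0.4830 = 2.664 d.
D_c = (k_1/k_a) L₀ e^(−k_1 t_c) = (0.163/0.646) × 46.7 × e^(−0.163×2.664) = 0.2523 × 46.7 × 0.6477 = 7.633 mg/L.
Minimum DO = C_s − D_c = 8.27 − 7.633 = 0.6374 mg/L.

t_c ≈ 2.66 d; D_c ≈ 7.63 mg/L; min DO ≈ 0.637 mg/L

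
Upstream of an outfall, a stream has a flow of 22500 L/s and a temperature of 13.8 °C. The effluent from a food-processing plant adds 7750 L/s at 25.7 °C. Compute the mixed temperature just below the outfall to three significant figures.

16.8 °C

Flow-weighted mixing: C = (Q_r C_r + Q_w C_w)/(Q_r + Q_w)
= (22500×13.8 + 7750×25.7)/(22500 + 7750) = 509700/30250 = 16.85 °C.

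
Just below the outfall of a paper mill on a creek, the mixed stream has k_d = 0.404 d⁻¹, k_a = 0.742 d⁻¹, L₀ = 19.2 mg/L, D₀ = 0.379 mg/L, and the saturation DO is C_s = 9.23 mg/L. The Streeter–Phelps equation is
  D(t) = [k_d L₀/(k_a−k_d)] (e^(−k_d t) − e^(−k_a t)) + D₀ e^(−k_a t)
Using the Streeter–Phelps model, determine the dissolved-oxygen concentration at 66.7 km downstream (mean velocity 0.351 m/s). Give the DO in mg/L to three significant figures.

DO ≈ 4.21 mg/L

Travel time t = x/v = 66.7 km / (0.351 m/s) = 66700 m / 0.351 m/s = 190000 s = 2.199 d.
k_d L₀/(k_a−k_d) = 0.404×19.2/(0.742−0.404) = 7.757/0.3380 = 22.95 mg/L.
e^(−k_d t) = e^(−0.404×2.199) = 0.4112; e^(−k_a t) = e^(−0.742×2.199) = 0.1955.
D = 22.95 × (0.4112 − 0.1955) + 0.379 × 0.1955 = 4.950 + 0.07411 = 5.024 mg/L.
DO = C_s − D = 9.23 − 5.024 = 4.206 mg/L.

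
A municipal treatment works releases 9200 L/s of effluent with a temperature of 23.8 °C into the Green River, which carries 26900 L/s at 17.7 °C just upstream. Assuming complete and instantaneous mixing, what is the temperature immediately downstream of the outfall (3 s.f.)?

19.3 °C

Flow-weighted mixing: C = (Q_r C_r + Q_w C_w)/(Q_r + Q_w)
= (26900×17.7 + 9200×23.8)/(26900 + 9200) = 695100/36100 = 19.25 °C.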